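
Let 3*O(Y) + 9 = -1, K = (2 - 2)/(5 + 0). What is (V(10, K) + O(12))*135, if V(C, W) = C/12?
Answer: -675/2 ≈ -337.50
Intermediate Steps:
K = 0 (K = 0/5 = 0*(⅕) = 0)
O(Y) = -10/3 (O(Y) = -3 + (⅓)*(-1) = -3 - ⅓ = -10/3)
V(C, W) = C/12 (V(C, W) = C*(1/12) = C/12)
(V(10, K) + O(12))*135 = ((1/12)*10 - 10/3)*135 = (⅚ - 10/3)*135 = -5/2*135 = -675/2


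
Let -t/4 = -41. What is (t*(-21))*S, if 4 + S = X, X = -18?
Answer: 75768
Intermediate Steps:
S = -22 (S = -4 - 18 = -22)
t = 164 (t = -4*(-41) = 164)
(t*(-21))*S = (164*(-21))*(-22) = -3444*(-22) = 75768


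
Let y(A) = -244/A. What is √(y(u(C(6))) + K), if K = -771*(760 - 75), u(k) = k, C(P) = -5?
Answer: I*√13202155/5 ≈ 726.7*I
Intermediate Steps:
K = -528135 (K = -771*685 = -528135)
√(y(u(C(6))) + K) = √(-244/(-5) - 528135) = √(-244*(-⅕) - 528135) = √(244/5 - 528135) = √(-2640431/5) = I*√13202155/5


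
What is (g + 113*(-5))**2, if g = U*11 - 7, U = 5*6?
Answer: 58564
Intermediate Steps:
U = 30
g = 323 (g = 30*11 - 7 = 330 - 7 = 323)
(g + 113*(-5))**2 = (323 + 113*(-5))**2 = (323 - 565)**2 = (-242)**2 = 58564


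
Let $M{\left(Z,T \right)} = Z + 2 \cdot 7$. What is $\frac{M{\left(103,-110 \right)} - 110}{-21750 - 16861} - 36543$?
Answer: $- \frac{1410961780}{38611} \approx -36543.0$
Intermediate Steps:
$M{\left(Z,T \right)} = 14 + Z$ ($M{\left(Z,T \right)} = Z + 14 = 14 + Z$)
$\frac{M{\left(103,-110 \right)} - 110}{-21750 - 16861} - 36543 = \frac{\left(14 + 103\right) - 110}{-21750 - 16861} - 36543 = \frac{117 - 110}{-38611} - 36543 = 7 \left(- \frac{1}{38611}\right) - 36543 = - \frac{7}{38611} - 36543 = - \frac{1410961780}{38611}$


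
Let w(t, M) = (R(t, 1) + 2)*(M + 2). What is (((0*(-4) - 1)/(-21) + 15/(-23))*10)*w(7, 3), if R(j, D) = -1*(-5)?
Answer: -14600/69 ≈ -211.59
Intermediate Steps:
R(j, D) = 5
w(t, M) = 14 + 7*M (w(t, M) = (5 + 2)*(M + 2) = 7*(2 + M) = 14 + 7*M)
(((0*(-4) - 1)/(-21) + 15/(-23))*10)*w(7, 3) = (((0*(-4) - 1)/(-21) + 15/(-23))*10)*(14 + 7*3) = (((0 - 1)*(-1/21) + 15*(-1/23))*10)*(14 + 21) = ((-1*(-1/21) - 15/23)*10)*35 = ((1/21 - 15/23)*10)*35 = -292/483*10*35 = -2920/483*35 = -14600/69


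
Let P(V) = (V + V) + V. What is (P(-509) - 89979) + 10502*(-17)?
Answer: -270040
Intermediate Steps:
P(V) = 3*V (P(V) = 2*V + V = 3*V)
(P(-509) - 89979) + 10502*(-17) = (3*(-509) - 89979) + 10502*(-17) = (-1527 - 89979) - 178534 = -91506 - 178534 = -270040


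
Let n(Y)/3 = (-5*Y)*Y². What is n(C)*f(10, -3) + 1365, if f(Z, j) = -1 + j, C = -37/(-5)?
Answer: 641961/25 ≈ 25678.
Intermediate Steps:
C = 37/5 (C = -37*(-⅕) = 37/5 ≈ 7.4000)
n(Y) = -15*Y³ (n(Y) = 3*((-5*Y)*Y²) = 3*(-5*Y³) = -15*Y³)
n(C)*f(10, -3) + 1365 = (-15*(37/5)³)*(-1 - 3) + 1365 = -15*50653/125*(-4) + 1365 = -151959/25*(-4) + 1365 = 607836/25 + 1365 = 641961/25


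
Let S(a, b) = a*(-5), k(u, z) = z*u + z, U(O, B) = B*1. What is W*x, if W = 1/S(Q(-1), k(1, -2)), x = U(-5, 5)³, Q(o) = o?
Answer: 25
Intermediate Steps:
U(O, B) = B
k(u, z) = z + u*z (k(u, z) = u*z + z = z + u*z)
S(a, b) = -5*a
x = 125 (x = 5³ = 125)
W = ⅕ (W = 1/(-5*(-1)) = 1/5 = ⅕ ≈ 0.20000)
W*x = (⅕)*125 = 25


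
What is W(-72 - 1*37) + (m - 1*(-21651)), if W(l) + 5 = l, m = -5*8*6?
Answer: 21297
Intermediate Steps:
m = -240 (m = -40*6 = -240)
W(l) = -5 + l
W(-72 - 1*37) + (m - 1*(-21651)) = (-5 + (-72 - 1*37)) + (-240 - 1*(-21651)) = (-5 + (-72 - 37)) + (-240 + 21651) = (-5 - 109) + 21411 = -114 + 21411 = 21297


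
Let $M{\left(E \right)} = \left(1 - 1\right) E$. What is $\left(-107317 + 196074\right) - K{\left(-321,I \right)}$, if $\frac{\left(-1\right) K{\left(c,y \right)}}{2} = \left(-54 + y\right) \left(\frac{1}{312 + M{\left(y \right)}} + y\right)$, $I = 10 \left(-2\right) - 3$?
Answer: $\frac{14398567}{156} \approx 92299.0$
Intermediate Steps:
$M{\left(E \right)} = 0$ ($M{\left(E \right)} = 0 E = 0$)
$I = -23$ ($I = -20 - 3 = -23$)
$K{\left(c,y \right)} = - 2 \left(-54 + y\right) \left(\frac{1}{312} + y\right)$ ($K{\left(c,y \right)} = - 2 \left(-54 + y\right) \left(\frac{1}{312 + 0} + y\right) = - 2 \left(-54 + y\right) \left(\frac{1}{312} + y\right)$)
$\left(-107317 + 196074\right) - K{\left(-321,I \right)} = \left(-107317 + 196074\right) - \left(\frac{9}{26} - 2 \left(-23\right)^{2} + \frac{16847}{156} \left(-23\right)\right) = 88757 - \left(\frac{9}{26} - 1058 - \frac{387481}{156}\right) = 88757 - - \frac{552475}{156} = 88757 + \frac{552475}{156} = \frac{14398567}{156}$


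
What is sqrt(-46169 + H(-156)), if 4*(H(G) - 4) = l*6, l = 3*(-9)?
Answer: I*sqrt(184822)/2 ≈ 214.95*I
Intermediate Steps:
l = -27
H(G) = -73/2 (H(G) = 4 + (-27*6)/4 = 4 + (1/4)*(-162) = 4 - 81/2 = -73/2)
sqrt(-46169 + H(-156)) = sqrt(-46169 - 73/2) = sqrt(-92411/2) = I*sqrt(184822)/2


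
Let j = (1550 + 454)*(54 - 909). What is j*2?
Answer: -3426840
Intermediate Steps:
j = -1713420 (j = 2004*(-855) = -1713420)
j*2 = -1713420*2 = -3426840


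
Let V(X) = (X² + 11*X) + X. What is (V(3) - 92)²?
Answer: 2209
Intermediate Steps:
V(X) = X² + 12*X
(V(3) - 92)² = (3*(12 + 3) - 92)² = (3*15 - 92)² = (45 - 92)² = (-47)² = 2209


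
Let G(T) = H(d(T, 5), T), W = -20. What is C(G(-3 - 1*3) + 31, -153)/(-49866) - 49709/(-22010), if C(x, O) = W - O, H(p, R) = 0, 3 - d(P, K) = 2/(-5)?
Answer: 618965416/274387665 ≈ 2.2558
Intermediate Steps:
d(P, K) = 17/5 (d(P, K) = 3 - 2/(-5) = 3 - 2*(-1)/5 = 3 - 1*(-2/5) = 3 + 2/5 = 17/5)
G(T) = 0
C(x, O) = -20 - O
C(G(-3 - 1*3) + 31, -153)/(-49866) - 49709/(-22010) = (-20 - 1*(-153))/(-49866) - 49709/(-22010) = (-20 + 153)*(-1/49866) - 49709*(-1/22010) = 133*(-1/49866) + 49709/22010 = -133/49866 + 49709/22010 = 618965416/274387665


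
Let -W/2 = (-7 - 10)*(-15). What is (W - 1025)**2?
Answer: 2356225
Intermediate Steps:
W = -510 (W = -2*(-7 - 10)*(-15) = -(-34)*(-15) = -2*255 = -510)
(W - 1025)**2 = (-510 - 1025)**2 = (-1535)**2 = 2356225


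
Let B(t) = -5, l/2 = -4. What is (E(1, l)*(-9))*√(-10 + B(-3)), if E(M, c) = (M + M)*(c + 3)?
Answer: 90*I*√15 ≈ 348.57*I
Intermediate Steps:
l = -8 (l = 2*(-4) = -8)
E(M, c) = 2*M*(3 + c) (E(M, c) = (2*M)*(3 + c) = 2*M*(3 + c))
(E(1, l)*(-9))*√(-10 + B(-3)) = ((2*1*(3 - 8))*(-9))*√(-10 - 5) = ((2*1*(-5))*(-9))*√(-15) = (-10*(-9))*(I*√15) = 90*(I*√15) = 90*I*√15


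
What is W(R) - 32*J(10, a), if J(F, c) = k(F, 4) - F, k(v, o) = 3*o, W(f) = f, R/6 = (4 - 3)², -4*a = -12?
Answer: -58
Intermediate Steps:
a = 3 (a = -¼*(-12) = 3)
R = 6 (R = 6*(4 - 3)² = 6*1² = 6*1 = 6)
J(F, c) = 12 - F (J(F, c) = 3*4 - F = 12 - F)
W(R) - 32*J(10, a) = 6 - 32*(12 - 1*10) = 6 - 32*(12 - 10) = 6 - 32*2 = 6 - 64 = -58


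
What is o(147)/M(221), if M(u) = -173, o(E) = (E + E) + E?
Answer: -441/173 ≈ -2.5491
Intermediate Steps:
o(E) = 3*E (o(E) = 2*E + E = 3*E)
o(147)/M(221) = (3*147)/(-173) = 441*(-1/173) = -441/173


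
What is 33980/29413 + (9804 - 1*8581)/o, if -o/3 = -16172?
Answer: 1684545779/1427001108 ≈ 1.1805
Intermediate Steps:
o = 48516 (o = -3*(-16172) = 48516)
33980/29413 + (9804 - 1*8581)/o = 33980/29413 + (9804 - 1*8581)/48516 = 33980*(1/29413) + (9804 - 8581)*(1/48516) = 33980/29413 + 1223*(1/48516) = 33980/29413 + 1223/48516 = 1684545779/1427001108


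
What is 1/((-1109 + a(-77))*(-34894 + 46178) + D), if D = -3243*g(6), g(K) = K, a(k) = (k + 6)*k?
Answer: 1/49156214 ≈ 2.0343e-8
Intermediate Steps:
a(k) = k*(6 + k) (a(k) = (6 + k)*k = k*(6 + k))
D = -19458 (D = -3243*6 = -19458)
1/((-1109 + a(-77))*(-34894 + 46178) + D) = 1/((-1109 - 77*(6 - 77))*(-34894 + 46178) - 19458) = 1/((-1109 - 77*(-71))*11284 - 19458) = 1/((-1109 + 5467)*11284 - 19458) = 1/(4358*11284 - 19458) = 1/(49175672 - 19458) = 1/49156214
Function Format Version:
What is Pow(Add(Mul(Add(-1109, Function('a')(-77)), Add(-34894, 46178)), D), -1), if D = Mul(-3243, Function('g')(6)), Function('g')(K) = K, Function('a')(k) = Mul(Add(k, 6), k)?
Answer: Rational(1, 49156214) ≈ 2.0343e-8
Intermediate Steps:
Function('a')(k) = Mul(k, Add(6, k)) (Function('a')(k) = Mul(Add(6, k), k) = Mul(k, Add(6, k)))
D = -19458 (D = Mul(-3243, 6) = -19458)
Pow(Add(Mul(Add(-1109, Function('a')(-77)), Add(-34894, 46178)), D), -1) = Pow(Add(Mul(Add(-1109, Mul(-77, Add(6, -77))), Add(-34894, 46178)), -19458), -1) = Pow(Add(Mul(Add(-1109, Mul(-77, -71)), 11284), -19458), -1) = Pow(Add(Mul(Add(-1109, 5467), 11284), -19458), -1) = Pow(Add(Mul(4358, 11284), -19458), -1) = Pow(Add(49175672, -19458), -1) = Pow(49156214, -1) = Rational(1, 49156214)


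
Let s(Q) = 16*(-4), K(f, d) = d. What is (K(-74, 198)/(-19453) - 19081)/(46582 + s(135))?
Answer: -371182891/904914654 ≈ -0.41019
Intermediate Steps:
s(Q) = -64
(K(-74, 198)/(-19453) - 19081)/(46582 + s(135)) = (198/(-19453) - 19081)/(46582 - 64) = (198*(-1/19453) - 19081)/46518 = (-198/19453 - 19081)*(1/46518) = -371182891/19453*1/46518 = -371182891/904914654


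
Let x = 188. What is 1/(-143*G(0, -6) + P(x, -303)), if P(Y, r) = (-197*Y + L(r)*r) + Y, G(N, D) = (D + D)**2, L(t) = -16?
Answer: -1/52592 ≈ -1.9014e-5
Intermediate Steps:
G(N, D) = 4*D**2 (G(N, D) = (2*D)**2 = 4*D**2)
P(Y, r) = -196*Y - 16*r (P(Y, r) = (-197*Y - 16*r) + Y = -196*Y - 16*r)
1/(-143*G(0, -6) + P(x, -303)) = 1/(-572*(-6)**2 + (-196*188 - 16*(-303))) = 1/(-572*36 + (-36848 + 4848)) = 1/(-143*144 - 32000) = 1/(-20592 - 32000) = 1/(-52592) = -1/52592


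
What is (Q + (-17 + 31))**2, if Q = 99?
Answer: 12769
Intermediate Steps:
(Q + (-17 + 31))**2 = (99 + (-17 + 31))**2 = (99 + 14)**2 = 113**2 = 12769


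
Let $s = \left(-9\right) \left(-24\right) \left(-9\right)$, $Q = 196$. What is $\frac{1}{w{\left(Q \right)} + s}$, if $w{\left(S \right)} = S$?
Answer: $- \frac{1}{1748} \approx -0.00057208$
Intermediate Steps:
$s = -1944$ ($s = 216 \left(-9\right) = -1944$)
$\frac{1}{w{\left(Q \right)} + s} = \frac{1}{196 - 1944} = \frac{1}{-1748} = - \frac{1}{1748}$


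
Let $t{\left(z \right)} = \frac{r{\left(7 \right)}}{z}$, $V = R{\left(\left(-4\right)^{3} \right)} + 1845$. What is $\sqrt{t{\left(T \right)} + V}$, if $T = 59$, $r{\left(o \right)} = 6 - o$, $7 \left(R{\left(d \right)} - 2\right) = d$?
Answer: $\frac{2 \sqrt{78369641}}{413} \approx 42.87$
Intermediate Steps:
$R{\left(d \right)} = 2 + \frac{d}{7}$
$V = \frac{12865}{7}$ ($V = \left(2 + \frac{\left(-4\right)^{3}}{7}\right) + 1845 = \left(2 + \frac{1}{7} \left(-64\right)\right) + 1845 = \left(2 - \frac{64}{7}\right) + 1845 = - \frac{50}{7} + 1845 = \frac{12865}{7} \approx 1837.9$)
$t{\left(z \right)} = - \frac{1}{z}$ ($t{\left(z \right)} = \frac{6 - 7}{z} = - \frac{1}{z}$)
$\sqrt{t{\left(T \right)} + V} = \sqrt{- \frac{1}{59} + \frac{12865}{7}} = \sqrt{\frac{759028}{413}} = \frac{2 \sqrt{78369641}}{413}$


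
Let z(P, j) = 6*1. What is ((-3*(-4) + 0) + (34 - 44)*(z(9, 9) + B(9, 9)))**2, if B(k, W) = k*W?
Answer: 736164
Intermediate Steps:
z(P, j) = 6
B(k, W) = W*k
((-3*(-4) + 0) + (34 - 44)*(z(9, 9) + B(9, 9)))**2 = ((-3*(-4) + 0) + (34 - 44)*(6 + 9*9))**2 = ((12 + 0) - 10*(6 + 81))**2 = (12 - 10*87)**2 = (12 - 870)**2 = (-858)**2 = 736164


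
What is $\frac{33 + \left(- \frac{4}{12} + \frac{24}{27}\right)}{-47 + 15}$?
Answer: $- \frac{151}{144} \approx -1.0486$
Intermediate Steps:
$\frac{33 + \left(- \frac{4}{12} + \frac{24}{27}\right)}{-47 + 15} = \frac{33 + \left(\left(-4\right) \frac{1}{12} + 24 \cdot \frac{1}{27}\right)}{-32} = \left(33 + \left(- \frac{1}{3} + \frac{8}{9}\right)\right) \left(- \frac{1}{32}\right) = \left(33 + \frac{5}{9}\right) \left(- \frac{1}{32}\right) = \frac{302}{9} \left(- \frac{1}{32}\right) = - \frac{151}{144}$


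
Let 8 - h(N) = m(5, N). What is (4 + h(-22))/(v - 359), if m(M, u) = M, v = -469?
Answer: -7/828 ≈ -0.0084541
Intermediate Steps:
h(N) = 3 (h(N) = 8 - 1*5 = 8 - 5 = 3)
(4 + h(-22))/(v - 359) = (4 + 3)/(-469 - 359) = 7/(-828) = 7*(-1/828) = -7/828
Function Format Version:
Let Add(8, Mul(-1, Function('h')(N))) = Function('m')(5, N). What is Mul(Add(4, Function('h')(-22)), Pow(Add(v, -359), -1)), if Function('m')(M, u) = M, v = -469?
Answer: Rational(-7, 828) ≈ -0.0084541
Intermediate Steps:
Function('h')(N) = 3 (Function('h')(N) = Add(8, Mul(-1, 5)) = Add(8, -5) = 3)
Mul(Add(4, Function('h')(-22)), Pow(Add(v, -359), -1)) = Mul(Add(4, 3), Pow(Add(-469, -359), -1)) = Mul(7, Pow(-828, -1)) = Mul(7, Rational(-1, 828)) = Rational(-7, 828)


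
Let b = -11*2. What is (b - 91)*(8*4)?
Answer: -3616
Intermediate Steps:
b = -22
(b - 91)*(8*4) = (-22 - 91)*(8*4) = -113*32 = -3616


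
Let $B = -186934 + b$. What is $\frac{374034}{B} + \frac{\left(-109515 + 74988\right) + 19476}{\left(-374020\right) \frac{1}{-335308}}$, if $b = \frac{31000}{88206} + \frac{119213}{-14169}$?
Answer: $- \frac{16378929947906170470591}{1213686962917185265} \approx -13495.0$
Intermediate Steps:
$b = - \frac{559781271}{69432823}$ ($b = 31000 \cdot \frac{1}{88206} + 119213 \left(- \frac{1}{14169}\right) = \frac{15500}{44103} - \frac{119213}{14169} = - \frac{559781271}{69432823} \approx -8.0622$)
$B = - \frac{12979915115953}{69432823}$ ($B = -186934 - \frac{559781271}{69432823} = - \frac{12979915115953}{69432823} \approx -1.8694 \cdot 10^{5}$)
$\frac{374034}{B} + \frac{\left(-109515 + 74988\right) + 19476}{\left(-374020\right) \frac{1}{-335308}} = \frac{374034}{- \frac{12979915115953}{69432823}} + \frac{\left(-109515 + 74988\right) + 19476}{\left(-374020\right) \frac{1}{-335308}} = 374034 \left(- \frac{69432823}{12979915115953}\right) + \frac{-34527 + 19476}{\left(-374020\right) \left(- \frac{1}{335308}\right)} = - \frac{25970236517982}{12979915115953} - \frac{15051}{\frac{93505}{83827}} = - \frac{25970236517982}{12979915115953} - \frac{1261680177}{93505} = - \frac{16378929947906170470591}{1213686962917185265}$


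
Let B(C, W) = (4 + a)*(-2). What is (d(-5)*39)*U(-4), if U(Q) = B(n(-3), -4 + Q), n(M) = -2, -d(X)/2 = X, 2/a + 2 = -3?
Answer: -2808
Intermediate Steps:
a = -⅖ (a = 2/(-2 - 3) = 2/(-5) = 2*(-⅕) = -⅖ ≈ -0.40000)
d(X) = -2*X
B(C, W) = -36/5 (B(C, W) = (4 - ⅖)*(-2) = (18/5)*(-2) = -36/5)
U(Q) = -36/5
(d(-5)*39)*U(-4) = (-2*(-5)*39)*(-36/5) = (10*39)*(-36/5) = 390*(-36/5) = -2808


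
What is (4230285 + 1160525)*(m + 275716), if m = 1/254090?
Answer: 37766224270652721/25409 ≈ 1.4863e+12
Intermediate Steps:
m = 1/254090 ≈ 3.9356e-6
(4230285 + 1160525)*(m + 275716) = (4230285 + 1160525)*(1/254090 + 275716) = 5390810*(70056678441/254090) = 37766224270652721/25409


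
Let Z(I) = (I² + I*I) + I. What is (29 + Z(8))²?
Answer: 27225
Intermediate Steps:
Z(I) = I + 2*I² (Z(I) = (I² + I²) + I = 2*I² + I = I + 2*I²)
(29 + Z(8))² = (29 + 8*(1 + 2*8))² = (29 + 8*(1 + 16))² = (29 + 8*17)² = (29 + 136)² = 165² = 27225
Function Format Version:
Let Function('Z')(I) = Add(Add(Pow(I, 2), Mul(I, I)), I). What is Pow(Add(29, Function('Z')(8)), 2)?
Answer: 27225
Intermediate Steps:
Function('Z')(I) = Add(I, Mul(2, Pow(I, 2))) (Function('Z')(I) = Add(Add(Pow(I, 2), Pow(I, 2)), I) = Add(Mul(2, Pow(I, 2)), I) = Add(I, Mul(2, Pow(I, 2))))
Pow(Add(29, Function('Z')(8)), 2) = Pow(Add(29, Mul(8, Add(1, Mul(2, 8)))), 2) = Pow(Add(29, Mul(8, Add(1, 16))), 2) = Pow(Add(29, Mul(8, 17)), 2) = Pow(Add(29, 136), 2) = Pow(165, 2) = 27225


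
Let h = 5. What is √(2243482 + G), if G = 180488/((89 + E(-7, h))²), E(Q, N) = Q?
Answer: 6*√104759399/41 ≈ 1497.8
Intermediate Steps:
G = 45122/1681 (G = 180488/((89 - 7)²) = 180488/(82²) = 180488/6724 = 180488*(1/6724) = 45122/1681 ≈ 26.842)
√(2243482 + G) = √(2243482 + 45122/1681) = √(3771338364/1681) = 6*√104759399/41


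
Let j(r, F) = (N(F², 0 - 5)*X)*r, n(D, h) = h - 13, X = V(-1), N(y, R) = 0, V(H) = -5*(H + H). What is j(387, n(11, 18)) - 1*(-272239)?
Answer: 272239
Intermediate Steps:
V(H) = -10*H
X = 10 (X = -10*(-1) = 10)
n(D, h) = -13 + h
j(r, F) = 0 (j(r, F) = (0*10)*r = 0*r = 0)
j(387, n(11, 18)) - 1*(-272239) = 0 - 1*(-272239) = 0 + 272239 = 272239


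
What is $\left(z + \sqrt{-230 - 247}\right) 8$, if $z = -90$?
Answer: $-720 + 24 i \sqrt{53} \approx -720.0 + 174.72 i$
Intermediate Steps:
$\left(z + \sqrt{-230 - 247}\right) 8 = \left(-90 + \sqrt{-230 - 247}\right) 8 = \left(-90 + \sqrt{-477}\right) 8 = \left(-90 + 3 i \sqrt{53}\right) 8 = -720 + 24 i \sqrt{53}$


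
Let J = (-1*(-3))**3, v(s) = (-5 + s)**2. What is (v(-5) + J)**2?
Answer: 16129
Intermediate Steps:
J = 27 (J = 3**3 = 27)
(v(-5) + J)**2 = ((-5 - 5)**2 + 27)**2 = ((-10)**2 + 27)**2 = (100 + 27)**2 = 127**2 = 16129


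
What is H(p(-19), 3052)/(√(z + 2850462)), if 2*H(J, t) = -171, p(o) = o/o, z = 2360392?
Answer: -171*√5210854/10421708 ≈ -0.037455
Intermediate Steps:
p(o) = 1
H(J, t) = -171/2 (H(J, t) = (½)*(-171) = -171/2)
H(p(-19), 3052)/(√(z + 2850462)) = -171/(2*√(2360392 + 2850462)) = -171*√5210854/5210854/2 = -171*√5210854/10421708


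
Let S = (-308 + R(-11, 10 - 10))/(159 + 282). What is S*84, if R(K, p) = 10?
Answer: -1192/21 ≈ -56.762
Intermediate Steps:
S = -298/441 (S = (-308 + 10)/(159 + 282) = -298/441 ≈ -0.67574)
S*84 = -298/441*84 = -1192/21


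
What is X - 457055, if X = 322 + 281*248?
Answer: -387045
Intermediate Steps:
X = 70010 (X = 322 + 69688 = 70010)
X - 457055 = 70010 - 457055 = -387045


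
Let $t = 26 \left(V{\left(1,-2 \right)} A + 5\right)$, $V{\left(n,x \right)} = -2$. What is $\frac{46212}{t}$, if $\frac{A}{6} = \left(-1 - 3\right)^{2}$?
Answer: $- \frac{23106}{2431} \approx -9.5047$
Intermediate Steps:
$A = 96$ ($A = 6 \left(-1 - 3\right)^{2} = 6 \left(-4\right)^{2} = 6 \cdot 16 = 96$)
$t = -4862$ ($t = 26 \left(\left(-2\right) 96 + 5\right) = 26 \left(-192 + 5\right) = 26 \left(-187\right) = -4862$)
$\frac{46212}{t} = \frac{46212}{-4862} = 46212 \left(- \frac{1}{4862}\right) = - \frac{23106}{2431}$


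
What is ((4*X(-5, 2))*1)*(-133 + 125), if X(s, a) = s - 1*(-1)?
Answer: 128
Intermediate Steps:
X(s, a) = 1 + s (X(s, a) = s + 1 = 1 + s)
((4*X(-5, 2))*1)*(-133 + 125) = ((4*(1 - 5))*1)*(-133 + 125) = ((4*(-4))*1)*(-8) = -16*1*(-8) = -16*(-8) = 128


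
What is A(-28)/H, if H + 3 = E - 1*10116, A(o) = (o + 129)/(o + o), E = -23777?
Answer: 101/1898176 ≈ 5.3209e-5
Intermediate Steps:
A(o) = (129 + o)/(2*o) (A(o) = (129 + o)/((2*o)) = (129 + o)*(1/(2*o)) = (129 + o)/(2*o))
H = -33896 (H = -3 + (-23777 - 1*10116) = -3 + (-23777 - 10116) = -3 - 33893 = -33896)
A(-28)/H = ((1/2)*(129 - 28)/(-28))/(-33896) = ((1/2)*(-1/28)*101)*(-1/33896) = -101/56*(-1/33896) = 101/1898176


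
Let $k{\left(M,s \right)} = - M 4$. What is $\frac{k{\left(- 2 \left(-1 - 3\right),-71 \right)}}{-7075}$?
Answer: $\frac{32}{7075} \approx 0.004523$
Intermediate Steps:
$k{\left(M,s \right)} = - 4 M$
$\frac{k{\left(- 2 \left(-1 - 3\right),-71 \right)}}{-7075} = \frac{\left(-4\right) \left(- 2 \left(-1 - 3\right)\right)}{-7075} = - 4 \left(\left(-2\right) \left(-4\right)\right) \left(- \frac{1}{7075}\right) = \left(-4\right) 8 \left(- \frac{1}{7075}\right) = \left(-32\right) \left(- \frac{1}{7075}\right) = \frac{32}{7075}$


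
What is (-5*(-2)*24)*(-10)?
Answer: -2400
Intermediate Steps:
(-5*(-2)*24)*(-10) = (10*24)*(-10) = 240*(-10) = -2400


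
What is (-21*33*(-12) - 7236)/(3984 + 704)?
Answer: 135/586 ≈ 0.23038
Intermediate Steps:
(-21*33*(-12) - 7236)/(3984 + 704) = (-693*(-12) - 7236)/4688 = (8316 - 7236)*(1/4688) = 1080*(1/4688) = 135/586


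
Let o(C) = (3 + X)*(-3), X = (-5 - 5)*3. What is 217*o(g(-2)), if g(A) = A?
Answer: 17577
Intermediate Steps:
X = -30 (X = -10*3 = -30)
o(C) = 81 (o(C) = (3 - 30)*(-3) = -27*(-3) = 81)
217*o(g(-2)) = 217*81 = 17577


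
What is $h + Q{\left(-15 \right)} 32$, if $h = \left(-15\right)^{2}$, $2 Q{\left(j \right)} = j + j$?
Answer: $-255$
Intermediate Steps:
$Q{\left(j \right)} = j$ ($Q{\left(j \right)} = \frac{j + j}{2} = \frac{2 j}{2} = j$)
$h = 225$
$h + Q{\left(-15 \right)} 32 = 225 - 480 = -255$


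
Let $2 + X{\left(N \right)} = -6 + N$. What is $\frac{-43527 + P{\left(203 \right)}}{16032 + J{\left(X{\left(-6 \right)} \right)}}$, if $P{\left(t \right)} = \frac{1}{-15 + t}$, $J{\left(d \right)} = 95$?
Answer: $- \frac{8183075}{3031876} \approx -2.699$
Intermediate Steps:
$X{\left(N \right)} = -8 + N$ ($X{\left(N \right)} = -2 + \left(-6 + N\right) = -8 + N$)
$\frac{-43527 + P{\left(203 \right)}}{16032 + J{\left(X{\left(-6 \right)} \right)}} = \frac{-43527 + \frac{1}{-15 + 203}}{16032 + 95} = \frac{-43527 + \frac{1}{188}}{16127} = \left(-43527 + \frac{1}{188}\right) \frac{1}{16127} = \left(- \frac{8183075}{188}\right) \frac{1}{16127} = - \frac{8183075}{3031876}$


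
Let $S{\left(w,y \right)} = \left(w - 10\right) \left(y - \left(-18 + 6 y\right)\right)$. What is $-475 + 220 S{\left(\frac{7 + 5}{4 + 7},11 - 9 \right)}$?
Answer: $-16155$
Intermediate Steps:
$S{\left(w,y \right)} = \left(-10 + w\right) \left(18 - 5 y\right)$ ($S{\left(w,y \right)} = \left(-10 + w\right) \left(y - \left(-18 + 6 y\right)\right) = \left(-10 + w\right) \left(18 - 5 y\right)$)
$-475 + 220 S{\left(\frac{7 + 5}{4 + 7},11 - 9 \right)} = -475 + 220 \left(-180 + 18 \frac{7 + 5}{4 + 7} + 50 \left(11 - 9\right) - 5 \frac{7 + 5}{4 + 7} \left(11 - 9\right)\right) = -475 + 220 \left(-180 + 18 \cdot \frac{12}{11} + 50 \cdot 2 - 5 \cdot \frac{12}{11} \cdot 2\right) = -475 + 220 \left(-180 + 18 \cdot 12 \cdot \frac{1}{11} + 100 - 5 \cdot 12 \cdot \frac{1}{11} \cdot 2\right) = -475 + 220 \left(-180 + 18 \cdot \frac{12}{11} + 100 - \frac{60}{11} \cdot 2\right) = -475 + 220 \left(-180 + \frac{216}{11} + 100 - \frac{120}{11}\right) = -475 + 220 \left(- \frac{784}{11}\right) = -475 - 15680 = -16155$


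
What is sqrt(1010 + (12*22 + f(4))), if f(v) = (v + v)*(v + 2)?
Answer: sqrt(1322) ≈ 36.359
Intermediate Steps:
f(v) = 2*v*(2 + v) (f(v) = (2*v)*(2 + v) = 2*v*(2 + v))
sqrt(1010 + (12*22 + f(4))) = sqrt(1010 + (12*22 + 2*4*(2 + 4))) = sqrt(1010 + (264 + 2*4*6)) = sqrt(1010 + (264 + 48)) = sqrt(1010 + 312) = sqrt(1322)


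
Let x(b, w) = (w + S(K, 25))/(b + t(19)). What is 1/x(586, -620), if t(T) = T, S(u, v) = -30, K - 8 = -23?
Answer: -121/130 ≈ -0.93077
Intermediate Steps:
K = -15 (K = 8 - 23 = -15)
x(b, w) = (-30 + w)/(19 + b) (x(b, w) = (w - 30)/(b + 19) = (-30 + w)/(19 + b))
1/x(586, -620) = 1/((-30 - 620)/(19 + 586)) = 1/(-650/605) = 1/((1/605)*(-650)) = 1/(-130/121) = -121/130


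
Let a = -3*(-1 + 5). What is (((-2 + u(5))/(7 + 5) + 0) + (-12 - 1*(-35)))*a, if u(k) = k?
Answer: -279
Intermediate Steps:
a = -12 (a = -3*4 = -12)
(((-2 + u(5))/(7 + 5) + 0) + (-12 - 1*(-35)))*a = (((-2 + 5)/(7 + 5) + 0) + (-12 - 1*(-35)))*(-12) = ((3/12 + 0) + (-12 + 35))*(-12) = (((1/12)*3 + 0) + 23)*(-12) = ((¼ + 0) + 23)*(-12) = (¼ + 23)*(-12) = (93/4)*(-12) = -279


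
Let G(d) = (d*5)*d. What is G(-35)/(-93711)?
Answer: -6125/93711 ≈ -0.065361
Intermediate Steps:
G(d) = 5*d² (G(d) = (5*d)*d = 5*d²)
G(-35)/(-93711) = (5*(-35)²)/(-93711) = (5*1225)*(-1/93711) = 6125*(-1/93711) = -6125/93711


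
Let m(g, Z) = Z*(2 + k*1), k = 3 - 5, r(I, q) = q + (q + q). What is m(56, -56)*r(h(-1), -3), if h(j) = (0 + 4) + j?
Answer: 0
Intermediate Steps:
h(j) = 4 + j
r(I, q) = 3*q (r(I, q) = q + 2*q = 3*q)
k = -2
m(g, Z) = 0 (m(g, Z) = Z*(2 - 2*1) = Z*(2 - 2) = Z*0 = 0)
m(56, -56)*r(h(-1), -3) = 0*(3*(-3)) = 0*(-9) = 0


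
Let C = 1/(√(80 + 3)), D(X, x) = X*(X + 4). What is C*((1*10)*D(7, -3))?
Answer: 770*√83/83 ≈ 84.518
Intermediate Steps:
D(X, x) = X*(4 + X)
C = √83/83 (C = 1/(√83) = √83/83 ≈ 0.10976)
C*((1*10)*D(7, -3)) = (√83/83)*((1*10)*(7*(4 + 7))) = (√83/83)*(10*(7*11)) = (√83/83)*(10*77) = (√83/83)*770 = 770*√83/83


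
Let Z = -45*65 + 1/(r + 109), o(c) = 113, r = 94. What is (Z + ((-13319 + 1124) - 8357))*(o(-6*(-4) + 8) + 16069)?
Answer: -2659333140/7 ≈ -3.7990e+8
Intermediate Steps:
Z = -593774/203 (Z = -45*65 + 1/(94 + 109) = -2925 + 1/203 = -593774/203 ≈ -2925.0)
(Z + ((-13319 + 1124) - 8357))*(o(-6*(-4) + 8) + 16069) = (-593774/203 + ((-13319 + 1124) - 8357))*(113 + 16069) = (-593774/203 + (-12195 - 8357))*16182 = (-593774/203 - 20552)*16182 = -4765830/203*16182 = -2659333140/7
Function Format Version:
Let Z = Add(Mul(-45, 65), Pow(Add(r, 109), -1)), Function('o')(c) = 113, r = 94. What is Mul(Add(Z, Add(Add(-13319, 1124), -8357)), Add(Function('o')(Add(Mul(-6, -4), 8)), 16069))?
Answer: Rational(-2659333140, 7) ≈ -3.7990e+8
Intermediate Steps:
Z = Rational(-593774, 203) (Z = Add(Mul(-45, 65), Pow(Add(94, 109), -1)) = Add(-2925, Pow(203, -1)) = Add(-2925, Rational(1, 203)) = Rational(-593774, 203) ≈ -2925.0)
Mul(Add(Z, Add(Add(-13319, 1124), -8357)), Add(Function('o')(Add(Mul(-6, -4), 8)), 16069)) = Mul(Add(Rational(-593774, 203), Add(Add(-13319, 1124), -8357)), Add(113, 16069)) = Mul(Add(Rational(-593774, 203), Add(-12195, -8357)), 16182) = Mul(Add(Rational(-593774, 203), -20552), 16182) = Mul(Rational(-4765830, 203), 16182) = Rational(-2659333140, 7)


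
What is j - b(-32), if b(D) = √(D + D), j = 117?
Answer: 117 - 8*I ≈ 117.0 - 8.0*I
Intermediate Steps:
b(D) = √2*√D (b(D) = √(2*D) = √2*√D)
j - b(-32) = 117 - √2*√(-32) = 117 - √2*4*I*√2 = 117 - 8*I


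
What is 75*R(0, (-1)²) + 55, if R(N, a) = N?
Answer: 55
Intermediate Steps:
75*R(0, (-1)²) + 55 = 75*0 + 55 = 0 + 55 = 55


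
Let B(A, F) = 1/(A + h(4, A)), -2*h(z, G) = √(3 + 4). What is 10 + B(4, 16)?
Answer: 586/57 + 2*√7/57 ≈ 10.374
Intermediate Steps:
h(z, G) = -√7/2 (h(z, G) = -√(3 + 4)/2 = -√7/2)
B(A, F) = 1/(A - √7/2)
10 + B(4, 16) = 10 + 2/(-√7 + 2*4) = 10 + 2/(-√7 + 8) = 10 + 2/(8 - √7)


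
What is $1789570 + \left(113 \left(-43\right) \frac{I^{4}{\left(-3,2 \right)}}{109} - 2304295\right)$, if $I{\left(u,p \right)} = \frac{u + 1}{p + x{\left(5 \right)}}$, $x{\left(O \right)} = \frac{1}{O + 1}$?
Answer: $- \frac{1602516375249}{3113149} \approx -5.1476 \cdot 10^{5}$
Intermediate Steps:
$x{\left(O \right)} = \frac{1}{1 + O}$
$I{\left(u,p \right)} = \frac{1 + u}{\frac{1}{6} + p}$ ($I{\left(u,p \right)} = \frac{u + 1}{p + \frac{1}{1 + 5}} = \frac{1 + u}{p + \frac{1}{6}} = \frac{1 + u}{\frac{1}{6} + p}$)
$1789570 + \left(113 \left(-43\right) \frac{I^{4}{\left(-3,2 \right)}}{109} - 2304295\right) = 1789570 - \left(2304295 - 113 \left(-43\right) \frac{\left(\frac{6 \left(1 - 3\right)}{1 + 6 \cdot 2}\right)^{4}}{109}\right) = 1789570 - \left(2304295 + 4859 \left(6 \frac{1}{1 + 12} \left(-2\right)\right)^{4} \cdot \frac{1}{109}\right) = 1789570 - \left(2304295 + 4859 \left(6 \cdot \frac{1}{13} \left(-2\right)\right)^{4} \cdot \frac{1}{109}\right) = 1789570 - \left(2304295 + 4859 \left(- \frac{12}{13}\right)^{4} \cdot \frac{1}{109}\right) = 1789570 - \left(2304295 + 4859 \cdot \frac{20736}{28561} \cdot \frac{1}{109}\right) = 1789570 - \frac{7173714431179}{3113149} = - \frac{1602516375249}{3113149}$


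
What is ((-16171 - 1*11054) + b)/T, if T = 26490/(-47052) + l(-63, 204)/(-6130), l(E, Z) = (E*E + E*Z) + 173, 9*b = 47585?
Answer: -316374302080/12371961 ≈ -25572.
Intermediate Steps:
b = 47585/9 (b = (⅑)*47585 = 47585/9 ≈ 5287.2)
l(E, Z) = 173 + E² + E*Z (l(E, Z) = (E² + E*Z) + 173 = 173 + E² + E*Z)
T = 4123987/4807146 (T = 26490/(-47052) + (173 + (-63)² - 63*204)/(-6130) = 26490*(-1/47052) + (173 + 3969 - 12852)*(-1/6130) = -4415/7842 - 8710*(-1/6130) = -4415/7842 + 871/613 = 4123987/4807146 ≈ 0.85789)
((-16171 - 1*11054) + b)/T = ((-16171 - 1*11054) + 47585/9)/(4123987/4807146) = ((-16171 - 11054) + 47585/9)*(4807146/4123987) = (-27225 + 47585/9)*(4807146/4123987) = -197440/9*4807146/4123987 = -316374302080/12371961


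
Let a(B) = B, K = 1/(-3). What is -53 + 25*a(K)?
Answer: -184/3 ≈ -61.333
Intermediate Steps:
K = -⅓ (K = 1*(-⅓) = -⅓ ≈ -0.33333)
-53 + 25*a(K) = -53 + 25*(-⅓) = -53 - 25/3 = -184/3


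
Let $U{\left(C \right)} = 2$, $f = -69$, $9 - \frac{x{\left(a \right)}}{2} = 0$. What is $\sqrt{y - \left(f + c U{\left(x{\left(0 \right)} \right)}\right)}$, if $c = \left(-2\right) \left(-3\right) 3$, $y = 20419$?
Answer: $2 \sqrt{5113} \approx 143.01$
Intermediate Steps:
$x{\left(a \right)} = 18$ ($x{\left(a \right)} = 18 - 0 = 18 + 0 = 18$)
$c = 18$ ($c = 6 \cdot 3 = 18$)
$\sqrt{y - \left(f + c U{\left(x{\left(0 \right)} \right)}\right)} = \sqrt{20419 - \left(-69 + 18 \cdot 2\right)} = \sqrt{20419 - \left(-69 + 36\right)} = \sqrt{20419 - -33} = \sqrt{20419 + 33} = \sqrt{20452} = 2 \sqrt{5113}$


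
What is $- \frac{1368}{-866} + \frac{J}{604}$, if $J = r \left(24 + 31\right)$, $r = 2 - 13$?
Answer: $\frac{151171}{261532} \approx 0.57802$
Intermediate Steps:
$r = -11$ ($r = 2 - 13 = -11$)
$J = -605$ ($J = - 11 \left(24 + 31\right) = \left(-11\right) 55 = -605$)
$- \frac{1368}{-866} + \frac{J}{604} = - \frac{1368}{-866} - \frac{605}{604} = \left(-1368\right) \left(- \frac{1}{866}\right) - \frac{605}{604} = \frac{684}{433} - \frac{605}{604} = \frac{151171}{261532}$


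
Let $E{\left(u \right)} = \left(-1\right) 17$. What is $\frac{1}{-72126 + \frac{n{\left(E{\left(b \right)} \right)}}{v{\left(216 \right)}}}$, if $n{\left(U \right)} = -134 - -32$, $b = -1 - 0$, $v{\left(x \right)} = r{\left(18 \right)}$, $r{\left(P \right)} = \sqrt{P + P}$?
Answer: $- \frac{1}{72143} \approx -1.3861 \cdot 10^{-5}$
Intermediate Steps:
$r{\left(P \right)} = \sqrt{2} \sqrt{P}$ ($r{\left(P \right)} = \sqrt{2 P} = \sqrt{2} \sqrt{P}$)
$v{\left(x \right)} = 6$ ($v{\left(x \right)} = \sqrt{2} \sqrt{18} = \sqrt{2} \cdot 3 \sqrt{2} = 6$)
$b = -1$ ($b = -1 + 0 = -1$)
$E{\left(u \right)} = -17$
$n{\left(U \right)} = -102$ ($n{\left(U \right)} = -134 + 32 = -102$)
$\frac{1}{-72126 + \frac{n{\left(E{\left(b \right)} \right)}}{v{\left(216 \right)}}} = \frac{1}{-72126 - \frac{102}{6}} = \frac{1}{-72126 - 17} = \frac{1}{-72143} = - \frac{1}{72143}$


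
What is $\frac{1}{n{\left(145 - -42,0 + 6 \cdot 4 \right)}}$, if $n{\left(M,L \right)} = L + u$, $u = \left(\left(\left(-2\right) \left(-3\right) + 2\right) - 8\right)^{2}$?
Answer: $\frac{1}{24} \approx 0.041667$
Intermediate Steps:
$u = 0$ ($u = \left(\left(6 + 2\right) - 8\right)^{2} = \left(8 - 8\right)^{2} = 0^{2} = 0$)
$n{\left(M,L \right)} = L$ ($n{\left(M,L \right)} = L + 0 = L$)
$\frac{1}{n{\left(145 - -42,0 + 6 \cdot 4 \right)}} = \frac{1}{0 + 6 \cdot 4} = \frac{1}{0 + 24} = \frac{1}{24}$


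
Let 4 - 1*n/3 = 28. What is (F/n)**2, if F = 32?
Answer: 16/81 ≈ 0.19753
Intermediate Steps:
n = -72 (n = 12 - 3*28 = 12 - 84 = -72)
(F/n)**2 = (32/(-72))**2 = (32*(-1/72))**2 = (-4/9)**2 = 16/81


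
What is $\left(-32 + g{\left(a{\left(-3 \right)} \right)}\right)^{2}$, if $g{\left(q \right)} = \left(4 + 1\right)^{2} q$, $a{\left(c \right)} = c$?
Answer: $11449$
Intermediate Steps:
$g{\left(q \right)} = 25 q$ ($g{\left(q \right)} = 5^{2} q = 25 q$)
$\left(-32 + g{\left(a{\left(-3 \right)} \right)}\right)^{2} = \left(-32 + 25 \left(-3\right)\right)^{2} = \left(-32 - 75\right)^{2} = \left(-107\right)^{2} = 11449$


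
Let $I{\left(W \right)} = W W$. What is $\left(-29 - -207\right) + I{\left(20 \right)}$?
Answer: $578$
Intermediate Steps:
$I{\left(W \right)} = W^{2}$
$\left(-29 - -207\right) + I{\left(20 \right)} = \left(-29 - -207\right) + 20^{2} = \left(-29 + 207\right) + 400 = 178 + 400 = 578$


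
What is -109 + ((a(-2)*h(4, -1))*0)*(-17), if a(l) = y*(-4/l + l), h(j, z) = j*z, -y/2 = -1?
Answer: -109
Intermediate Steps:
y = 2 (y = -2*(-1) = 2)
a(l) = -8/l + 2*l (a(l) = 2*(-4/l + l) = 2*(l - 4/l) = -8/l + 2*l)
-109 + ((a(-2)*h(4, -1))*0)*(-17) = -109 + (((-8/(-2) + 2*(-2))*(4*(-1)))*0)*(-17) = -109 + (((-8*(-½) - 4)*(-4))*0)*(-17) = -109 + (((4 - 4)*(-4))*0)*(-17) = -109 + ((0*(-4))*0)*(-17) = -109 + (0*0)*(-17) = -109 + 0*(-17) = -109 + 0 = -109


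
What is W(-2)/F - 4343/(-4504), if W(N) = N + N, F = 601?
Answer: 2592127/2706904 ≈ 0.95760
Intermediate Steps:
W(N) = 2*N
W(-2)/F - 4343/(-4504) = (2*(-2))/601 - 4343/(-4504) = -4*1/601 - 4343*(-1/4504) = -4/601 + 4343/4504 = 2592127/2706904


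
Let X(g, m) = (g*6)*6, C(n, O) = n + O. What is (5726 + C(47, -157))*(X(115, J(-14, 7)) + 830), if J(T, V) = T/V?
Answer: 27911520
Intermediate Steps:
C(n, O) = O + n
X(g, m) = 36*g (X(g, m) = (6*g)*6 = 36*g)
(5726 + C(47, -157))*(X(115, J(-14, 7)) + 830) = (5726 + (-157 + 47))*(36*115 + 830) = (5726 - 110)*(4140 + 830) = 5616*4970 = 27911520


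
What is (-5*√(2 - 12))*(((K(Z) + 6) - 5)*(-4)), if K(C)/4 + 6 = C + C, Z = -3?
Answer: -940*I*√10 ≈ -2972.5*I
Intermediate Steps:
K(C) = -24 + 8*C (K(C) = -24 + 4*(C + C) = -24 + 4*(2*C) = -24 + 8*C)
(-5*√(2 - 12))*(((K(Z) + 6) - 5)*(-4)) = (-5*√(2 - 12))*((((-24 + 8*(-3)) + 6) - 5)*(-4)) = (-5*I*√10)*((((-24 - 24) + 6) - 5)*(-4)) = (-5*I*√10)*(((-48 + 6) - 5)*(-4)) = (-5*I*√10)*((-42 - 5)*(-4)) = (-5*I*√10)*(-47*(-4)) = -5*I*√10*188 = -940*I*√10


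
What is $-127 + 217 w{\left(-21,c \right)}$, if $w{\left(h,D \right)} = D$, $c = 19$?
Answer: $3996$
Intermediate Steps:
$-127 + 217 w{\left(-21,c \right)} = -127 + 217 \cdot 19 = -127 + 4123 = 3996$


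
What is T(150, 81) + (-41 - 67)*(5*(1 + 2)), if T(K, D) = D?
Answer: -1539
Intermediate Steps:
T(150, 81) + (-41 - 67)*(5*(1 + 2)) = 81 + (-41 - 67)*(5*(1 + 2)) = 81 - 540*3 = 81 - 108*15 = 81 - 1620 = -1539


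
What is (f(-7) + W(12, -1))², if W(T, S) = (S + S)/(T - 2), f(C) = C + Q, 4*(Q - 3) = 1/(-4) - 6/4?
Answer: 137641/6400 ≈ 21.506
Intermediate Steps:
Q = 41/16 (Q = 3 + (1/(-4) - 6/4)/4 = 3 + (1*(-¼) - 6*¼)/4 = 3 + (-¼ - 3/2)/4 = 3 + (¼)*(-7/4) = 3 - 7/16 = 41/16 ≈ 2.5625)
f(C) = 41/16 + C (f(C) = C + 41/16 = 41/16 + C)
W(T, S) = 2*S/(-2 + T) (W(T, S) = (2*S)/(-2 + T) = 2*S/(-2 + T))
(f(-7) + W(12, -1))² = ((41/16 - 7) + 2*(-1)/(-2 + 12))² = (-71/16 + 2*(-1)/10)² = (-71/16 + 2*(-1)*(⅒))² = (-71/16 - ⅕)² = (-371/80)² = 137641/6400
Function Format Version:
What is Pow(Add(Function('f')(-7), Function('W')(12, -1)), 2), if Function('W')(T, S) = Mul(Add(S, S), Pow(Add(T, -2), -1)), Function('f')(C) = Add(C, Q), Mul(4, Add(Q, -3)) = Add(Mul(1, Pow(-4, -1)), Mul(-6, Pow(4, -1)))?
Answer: Rational(137641, 6400) ≈ 21.506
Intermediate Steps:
Q = Rational(41, 16) (Q = Add(3, Mul(Rational(1, 4), Add(Mul(1, Pow(-4, -1)), Mul(-6, Pow(4, -1))))) = Add(3, Mul(Rational(1, 4), Add(Mul(1, Rational(-1, 4)), Mul(-6, Rational(1, 4))))) = Add(3, Mul(Rational(1, 4), Add(Rational(-1, 4), Rational(-3, 2)))) = Add(3, Mul(Rational(1, 4), Rational(-7, 4))) = Add(3, Rational(-7, 16)) = Rational(41, 16) ≈ 2.5625)
Function('f')(C) = Add(Rational(41, 16), C) (Function('f')(C) = Add(C, Rational(41, 16)) = Add(Rational(41, 16), C))
Function('W')(T, S) = Mul(2, S, Pow(Add(-2, T), -1)) (Function('W')(T, S) = Mul(Mul(2, S), Pow(Add(-2, T), -1)) = Mul(2, S, Pow(Add(-2, T), -1)))
Pow(Add(Function('f')(-7), Function('W')(12, -1)), 2) = Pow(Add(Add(Rational(41, 16), -7), Mul(2, -1, Pow(Add(-2, 12), -1))), 2) = Pow(Add(Rational(-71, 16), Mul(2, -1, Pow(10, -1))), 2) = Pow(Add(Rational(-71, 16), Mul(2, -1, Rational(1, 10))), 2) = Pow(Add(Rational(-71, 16), Rational(-1, 5)), 2) = Pow(Rational(-371, 80), 2) = Rational(137641, 6400)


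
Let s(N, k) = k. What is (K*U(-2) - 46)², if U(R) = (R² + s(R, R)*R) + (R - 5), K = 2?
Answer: 1936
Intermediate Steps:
U(R) = -5 + R + 2*R² (U(R) = (R² + R*R) + (R - 5) = (R² + R²) + (-5 + R) = 2*R² + (-5 + R) = -5 + R + 2*R²)
(K*U(-2) - 46)² = (2*(-5 - 2 + 2*(-2)²) - 46)² = (2*(-5 - 2 + 2*4) - 46)² = (2*(-5 - 2 + 8) - 46)² = (2*1 - 46)² = (2 - 46)² = (-44)² = 1936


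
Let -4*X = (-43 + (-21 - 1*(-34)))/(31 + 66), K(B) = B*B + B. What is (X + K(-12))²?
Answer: 656538129/37636 ≈ 17444.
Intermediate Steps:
K(B) = B + B² (K(B) = B² + B = B + B²)
X = 15/194 (X = -(-43 + (-21 - 1*(-34)))/(4*(31 + 66)) = -(-43 + (-21 + 34))/(4*97) = -(-43 + 13)/(4*97) = -(-15)/(2*97) = -¼*(-30/97) = 15/194 ≈ 0.077320)
(X + K(-12))² = (15/194 - 12*(1 - 12))² = (15/194 - 12*(-11))² = (15/194 + 132)² = (25623/194)² = 656538129/37636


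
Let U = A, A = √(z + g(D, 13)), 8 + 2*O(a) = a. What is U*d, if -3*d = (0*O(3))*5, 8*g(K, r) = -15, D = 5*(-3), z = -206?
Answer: 0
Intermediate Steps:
O(a) = -4 + a/2
D = -15
g(K, r) = -15/8 (g(K, r) = (⅛)*(-15) = -15/8)
d = 0 (d = -0*(-4 + (½)*3)*5/3 = -0*(-4 + 3/2)*5/3 = -0*(-5/2)*5/3 = -0*5 = -⅓*0 = 0)
A = I*√3326/4 (A = √(-206 - 15/8) = √(-1663/8) = I*√3326/4 ≈ 14.418*I)
U = I*√3326/4 ≈ 14.418*I
U*d = (I*√3326/4)*0 = 0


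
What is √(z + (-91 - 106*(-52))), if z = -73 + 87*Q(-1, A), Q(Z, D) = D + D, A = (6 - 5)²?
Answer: √5522 ≈ 74.310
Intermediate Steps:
A = 1 (A = 1² = 1)
Q(Z, D) = 2*D
z = 101 (z = -73 + 87*(2*1) = -73 + 87*2 = -73 + 174 = 101)
√(z + (-91 - 106*(-52))) = √(101 + (-91 - 106*(-52))) = √(101 + (-91 + 5512)) = √(101 + 5421) = √5522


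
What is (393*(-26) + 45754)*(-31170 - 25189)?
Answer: -2002773424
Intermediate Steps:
(393*(-26) + 45754)*(-31170 - 25189) = (-10218 + 45754)*(-56359) = 35536*(-56359) = -2002773424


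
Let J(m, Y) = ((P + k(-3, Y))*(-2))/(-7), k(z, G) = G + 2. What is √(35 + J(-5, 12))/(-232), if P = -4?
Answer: -√1855/1624 ≈ -0.026521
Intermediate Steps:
k(z, G) = 2 + G
J(m, Y) = -4/7 + 2*Y/7 (J(m, Y) = ((-4 + (2 + Y))*(-2))/(-7) = ((-2 + Y)*(-2))*(-⅐) = (4 - 2*Y)*(-⅐) = -4/7 + 2*Y/7)
√(35 + J(-5, 12))/(-232) = √(35 + (-4/7 + (2/7)*12))/(-232) = √(35 + (-4/7 + 24/7))*(-1/232) = √(35 + 20/7)*(-1/232) = √(265/7)*(-1/232) = (√1855/7)*(-1/232) = -√1855/1624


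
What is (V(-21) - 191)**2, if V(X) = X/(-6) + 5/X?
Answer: 62173225/1764 ≈ 35246.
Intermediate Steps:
V(X) = 5/X - X/6 (V(X) = X*(-1/6) + 5/X = -X/6 + 5/X = 5/X - X/6)
(V(-21) - 191)**2 = ((5/(-21) - 1/6*(-21)) - 191)**2 = ((5*(-1/21) + 7/2) - 191)**2 = ((-5/21 + 7/2) - 191)**2 = (137/42 - 191)**2 = (-7885/42)**2 = 62173225/1764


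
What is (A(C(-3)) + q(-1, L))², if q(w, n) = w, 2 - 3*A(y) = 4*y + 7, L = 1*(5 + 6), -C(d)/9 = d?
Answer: 13456/9 ≈ 1495.1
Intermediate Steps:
C(d) = -9*d
L = 11 (L = 1*11 = 11)
A(y) = -5/3 - 4*y/3 (A(y) = ⅔ - (4*y + 7)/3 = ⅔ - (7 + 4*y)/3 = ⅔ + (-7/3 - 4*y/3) = -5/3 - 4*y/3)
(A(C(-3)) + q(-1, L))² = ((-5/3 - (-12)*(-3)) - 1)² = ((-5/3 - 4/3*27) - 1)² = ((-5/3 - 36) - 1)² = (-113/3 - 1)² = (-116/3)² = 13456/9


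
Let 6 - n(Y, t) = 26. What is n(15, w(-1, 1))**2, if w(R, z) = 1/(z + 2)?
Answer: 400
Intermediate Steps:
w(R, z) = 1/(2 + z)
n(Y, t) = -20 (n(Y, t) = 6 - 1*26 = 6 - 26 = -20)
n(15, w(-1, 1))**2 = (-20)**2 = 400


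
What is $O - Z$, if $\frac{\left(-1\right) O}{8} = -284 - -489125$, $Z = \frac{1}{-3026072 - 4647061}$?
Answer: $- \frac{30007536070823}{7673133} \approx -3.9107 \cdot 10^{6}$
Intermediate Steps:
$Z = - \frac{1}{7673133}$ ($Z = \frac{1}{-7673133} = - \frac{1}{7673133} \approx -1.3032 \cdot 10^{-7}$)
$O = -3910728$ ($O = - 8 \left(-284 - -489125\right) = - 8 \left(-284 + 489125\right) = \left(-8\right) 488841 = -3910728$)
$O - Z = -3910728 - - \frac{1}{7673133} = -3910728 + \frac{1}{7673133} = - \frac{30007536070823}{7673133}$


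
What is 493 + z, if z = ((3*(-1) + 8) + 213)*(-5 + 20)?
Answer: 3763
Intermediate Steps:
z = 3270 (z = ((-3 + 8) + 213)*15 = (5 + 213)*15 = 218*15 = 3270)
493 + z = 493 + 3270 = 3763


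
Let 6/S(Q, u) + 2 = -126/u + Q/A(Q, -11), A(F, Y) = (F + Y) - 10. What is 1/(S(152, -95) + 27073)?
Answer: 3028/82014379 ≈ 3.6920e-5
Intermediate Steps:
A(F, Y) = -10 + F + Y
S(Q, u) = 6/(-2 - 126/u + Q/(-21 + Q)) (S(Q, u) = 6/(-2 + (-126/u + Q/(-10 + Q - 11))) = 6/(-2 + (-126/u + Q/(-21 + Q))) = 6/(-2 - 126/u + Q/(-21 + Q)))
1/(S(152, -95) + 27073) = 1/(6*(-95)*(21 - 1*152)/(-2646 - 42*(-95) + 126*152 + 152*(-95)) + 27073) = 1/(6*(-95)*(21 - 152)/(-2646 + 3990 + 19152 - 14440) + 27073) = 1/(6*(-95)*(-131)/6056 + 27073) = 1/(6*(-95)*(1/6056)*(-131) + 27073) = 1/(37335/3028 + 27073) = 1/(82014379/3028) = 3028/82014379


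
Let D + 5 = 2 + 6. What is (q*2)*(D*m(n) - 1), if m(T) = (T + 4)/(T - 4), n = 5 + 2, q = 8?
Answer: 160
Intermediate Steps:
n = 7
D = 3 (D = -5 + (2 + 6) = -5 + 8 = 3)
m(T) = (4 + T)/(-4 + T)
(q*2)*(D*m(n) - 1) = (8*2)*(3*((4 + 7)/(-4 + 7)) - 1) = 16*(3*(11/3) - 1) = 16*(11 - 1) = 16*10 = 160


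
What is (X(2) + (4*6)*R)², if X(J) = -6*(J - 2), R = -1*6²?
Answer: 746496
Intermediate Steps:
R = -36 (R = -1*36 = -36)
X(J) = 12 - 6*J (X(J) = -6*(-2 + J) = 12 - 6*J)
(X(2) + (4*6)*R)² = ((12 - 6*2) + (4*6)*(-36))² = ((12 - 12) + 24*(-36))² = (0 - 864)² = (-864)² = 746496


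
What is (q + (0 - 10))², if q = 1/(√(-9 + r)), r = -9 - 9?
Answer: (90 + I*√3)²/81 ≈ 99.963 + 3.849*I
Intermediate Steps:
r = -18
q = -I*√3/9 (q = 1/(√(-9 - 18)) = 1/(√(-27)) = 1/(3*I*√3) = -I*√3/9 ≈ -0.19245*I)
(q + (0 - 10))² = (-I*√3/9 + (0 - 10))² = (-I*√3/9 - 10)² = (-10 - I*√3/9)²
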